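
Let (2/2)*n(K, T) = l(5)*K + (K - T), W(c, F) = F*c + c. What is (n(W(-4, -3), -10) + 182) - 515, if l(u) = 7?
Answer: -259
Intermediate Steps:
W(c, F) = c + F*c
n(K, T) = -T + 8*K (n(K, T) = 7*K + (K - T) = -T + 8*K)
(n(W(-4, -3), -10) + 182) - 515 = ((-1*(-10) + 8*(-4*(1 - 3))) + 182) - 515 = ((10 + 8*(-4*(-2))) + 182) - 515 = ((10 + 8*8) + 182) - 515 = ((10 + 64) + 182) - 515 = (74 + 182) - 515 = 256 - 515 = -259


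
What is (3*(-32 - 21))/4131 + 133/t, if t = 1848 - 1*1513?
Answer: 165386/461295 ≈ 0.35853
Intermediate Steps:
t = 335 (t = 1848 - 1513 = 335)
(3*(-32 - 21))/4131 + 133/t = (3*(-32 - 21))/4131 + 133/335 = (3*(-53))*(1/4131) + 133*(1/335) = -159*1/4131 + 133/335 = -53/1377 + 133/335 = 165386/461295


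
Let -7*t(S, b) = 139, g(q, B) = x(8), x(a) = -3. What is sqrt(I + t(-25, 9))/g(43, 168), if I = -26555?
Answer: -2*I*sqrt(325542)/21 ≈ -54.339*I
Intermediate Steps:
g(q, B) = -3
t(S, b) = -139/7 (t(S, b) = -1/7*139 = -139/7)
sqrt(I + t(-25, 9))/g(43, 168) = sqrt(-26555 - 139/7)/(-3) = sqrt(-186024/7)*(-1/3) = (2*I*sqrt(325542)/7)*(-1/3) = -2*I*sqrt(325542)/21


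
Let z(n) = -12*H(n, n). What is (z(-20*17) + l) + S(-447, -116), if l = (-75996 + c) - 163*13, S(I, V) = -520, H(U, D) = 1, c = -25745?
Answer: -104392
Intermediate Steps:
z(n) = -12 (z(n) = -12*1 = -12)
l = -103860 (l = (-75996 - 25745) - 163*13 = -101741 - 2119 = -103860)
(z(-20*17) + l) + S(-447, -116) = (-12 - 103860) - 520 = -103872 - 520 = -104392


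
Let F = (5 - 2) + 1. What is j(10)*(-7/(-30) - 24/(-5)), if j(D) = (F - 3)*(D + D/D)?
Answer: 1661/30 ≈ 55.367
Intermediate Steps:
F = 4 (F = 3 + 1 = 4)
j(D) = 1 + D (j(D) = (4 - 3)*(D + D/D) = 1*(D + 1) = 1*(1 + D) = 1 + D)
j(10)*(-7/(-30) - 24/(-5)) = (1 + 10)*(-7/(-30) - 24/(-5)) = 11*(-7*(-1/30) - 24*(-⅕)) = 11*(7/30 + 24/5) = 11*(151/30) = 1661/30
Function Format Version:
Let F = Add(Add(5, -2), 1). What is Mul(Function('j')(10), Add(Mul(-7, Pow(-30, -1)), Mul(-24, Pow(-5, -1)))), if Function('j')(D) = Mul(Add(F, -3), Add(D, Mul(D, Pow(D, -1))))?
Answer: Rational(1661, 30) ≈ 55.367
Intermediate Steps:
F = 4 (F = Add(3, 1) = 4)
Function('j')(D) = Add(1, D) (Function('j')(D) = Mul(Add(4, -3), Add(D, Mul(D, Pow(D, -1)))) = Mul(1, Add(D, 1)) = Mul(1, Add(1, D)) = Add(1, D))
Mul(Function('j')(10), Add(Mul(-7, Pow(-30, -1)), Mul(-24, Pow(-5, -1)))) = Mul(Add(1, 10), Add(Mul(-7, Pow(-30, -1)), Mul(-24, Pow(-5, -1)))) = Mul(11, Add(Mul(-7, Rational(-1, 30)), Mul(-24, Rational(-1, 5)))) = Mul(11, Add(Rational(7, 30), Rational(24, 5))) = Mul(11, Rational(151, 30)) = Rational(1661, 30)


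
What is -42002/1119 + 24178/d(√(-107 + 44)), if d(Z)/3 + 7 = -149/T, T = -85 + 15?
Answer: -58691842/34689 ≈ -1691.9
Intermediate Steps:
T = -70
d(Z) = -1023/70 (d(Z) = -21 + 3*(-149/(-70)) = -21 + 3*(-149*(-1/70)) = -21 + 3*(149/70) = -21 + 447/70 = -1023/70)
-42002/1119 + 24178/d(√(-107 + 44)) = -42002/1119 + 24178/(-1023/70) = -42002*1/1119 + 24178*(-70/1023) = -42002/1119 - 153860/93 = -58691842/34689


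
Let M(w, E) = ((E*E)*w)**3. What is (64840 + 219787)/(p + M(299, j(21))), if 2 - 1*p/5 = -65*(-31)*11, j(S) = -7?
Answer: 284627/3144863425636 ≈ 9.0505e-8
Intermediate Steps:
p = -110815 (p = 10 - 5*(-65*(-31))*11 = 10 - 10075*11 = 10 - 5*22165 = 10 - 110825 = -110815)
M(w, E) = E**6*w**3 (M(w, E) = (E**2*w)**3 = (w*E**2)**3 = E**6*w**3)
(64840 + 219787)/(p + M(299, j(21))) = (64840 + 219787)/(-110815 + (-7)**6*299**3) = 284627/(-110815 + 117649*26730899) = 284627/(-110815 + 3144863536451) = 284627/3144863425636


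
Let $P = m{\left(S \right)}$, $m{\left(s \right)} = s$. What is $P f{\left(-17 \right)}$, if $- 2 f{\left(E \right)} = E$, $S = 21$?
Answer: $\frac{357}{2} \approx 178.5$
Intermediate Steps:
$P = 21$
$f{\left(E \right)} = - \frac{E}{2}$
$P f{\left(-17 \right)} = 21 \left(\left(- \frac{1}{2}\right) \left(-17\right)\right) = 21 \cdot \frac{17}{2} = \frac{357}{2}$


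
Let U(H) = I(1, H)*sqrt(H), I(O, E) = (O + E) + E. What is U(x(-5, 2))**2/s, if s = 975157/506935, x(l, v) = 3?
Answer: 74519445/975157 ≈ 76.418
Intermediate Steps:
I(O, E) = O + 2*E (I(O, E) = (E + O) + E = O + 2*E)
U(H) = sqrt(H)*(1 + 2*H) (U(H) = (1 + 2*H)*sqrt(H) = sqrt(H)*(1 + 2*H))
s = 975157/506935 (s = 975157*(1/506935) = 975157/506935 ≈ 1.9236)
U(x(-5, 2))**2/s = (sqrt(3)*(1 + 2*3))**2/(975157/506935) = (sqrt(3)*(1 + 6))**2*(506935/975157) = (sqrt(3)*7)**2*(506935/975157) = (7*sqrt(3))**2*(506935/975157) = 147*(506935/975157) = 74519445/975157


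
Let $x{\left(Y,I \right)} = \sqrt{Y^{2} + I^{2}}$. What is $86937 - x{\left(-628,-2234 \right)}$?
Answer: $86937 - 2 \sqrt{1346285} \approx 84616.0$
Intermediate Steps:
$x{\left(Y,I \right)} = \sqrt{I^{2} + Y^{2}}$
$86937 - x{\left(-628,-2234 \right)} = 86937 - \sqrt{\left(-2234\right)^{2} + \left(-628\right)^{2}} = 86937 - \sqrt{4990756 + 394384} = 86937 - \sqrt{5385140} = 86937 - 2 \sqrt{1346285}$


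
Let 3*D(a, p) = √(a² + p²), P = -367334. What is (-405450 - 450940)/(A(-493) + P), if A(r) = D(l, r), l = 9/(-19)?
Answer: 511037101340370/219200673774337 + 24407115*√87740770/219200673774337 ≈ 2.3324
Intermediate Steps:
l = -9/19 (l = 9*(-1/19) = -9/19 ≈ -0.47368)
D(a, p) = √(a² + p²)/3
A(r) = √(81/361 + r²)/3 (A(r) = √((-9/19)² + r²)/3 = √(81/361 + r²)/3)
(-405450 - 450940)/(A(-493) + P) = (-405450 - 450940)/(√(81 + 361*(-493)²)/57 - 367334) = -856390/(√(81 + 361*243049)/57 - 367334) = -856390/(√(81 + 87740689)/57 - 367334) = -856390/(√87740770/57 - 367334) = -856390/(-367334 + √87740770/57)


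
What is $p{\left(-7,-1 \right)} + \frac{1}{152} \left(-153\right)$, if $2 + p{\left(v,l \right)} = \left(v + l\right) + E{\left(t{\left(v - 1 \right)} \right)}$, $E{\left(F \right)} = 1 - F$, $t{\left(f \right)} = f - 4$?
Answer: $\frac{303}{152} \approx 1.9934$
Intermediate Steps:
$t{\left(f \right)} = -4 + f$
$p{\left(v,l \right)} = 4 + l$ ($p{\left(v,l \right)} = -2 + \left(\left(v + l\right) - \left(-6 + v\right)\right) = -2 + \left(\left(l + v\right) - \left(-6 + v\right)\right) = -2 + \left(6 + l\right) = 4 + l$)
$p{\left(-7,-1 \right)} + \frac{1}{152} \left(-153\right) = \left(4 - 1\right) + \frac{1}{152} \left(-153\right) = 3 + \frac{1}{152} \left(-153\right) = 3 - \frac{153}{152} = \frac{303}{152}$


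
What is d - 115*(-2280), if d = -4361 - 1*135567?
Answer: 122272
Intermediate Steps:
d = -139928 (d = -4361 - 135567 = -139928)
d - 115*(-2280) = -139928 - 115*(-2280) = -139928 - 1*(-262200) = -139928 + 262200 = 122272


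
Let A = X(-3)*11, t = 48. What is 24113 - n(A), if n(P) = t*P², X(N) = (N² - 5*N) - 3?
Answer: -2537215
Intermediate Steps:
X(N) = -3 + N² - 5*N
A = 231 (A = (-3 + (-3)² - 5*(-3))*11 = (-3 + 9 + 15)*11 = 21*11 = 231)
n(P) = 48*P²
24113 - n(A) = 24113 - 48*231² = 24113 - 48*53361 = 24113 - 1*2561328 = 24113 - 2561328 = -2537215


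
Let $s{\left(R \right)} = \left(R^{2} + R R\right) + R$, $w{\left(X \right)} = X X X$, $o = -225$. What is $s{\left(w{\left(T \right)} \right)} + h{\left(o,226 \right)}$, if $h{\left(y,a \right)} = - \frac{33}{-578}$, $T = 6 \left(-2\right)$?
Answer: $\frac{3450798753}{578} \approx 5.9702 \cdot 10^{6}$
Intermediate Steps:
$T = -12$
$h{\left(y,a \right)} = \frac{33}{578}$ ($h{\left(y,a \right)} = \left(-33\right) \left(- \frac{1}{578}\right) = \frac{33}{578}$)
$w{\left(X \right)} = X^{3}$ ($w{\left(X \right)} = X^{2} X = X^{3}$)
$s{\left(R \right)} = R + 2 R^{2}$ ($s{\left(R \right)} = \left(R^{2} + R^{2}\right) + R = 2 R^{2} + R = R + 2 R^{2}$)
$s{\left(w{\left(T \right)} \right)} + h{\left(o,226 \right)} = \left(-12\right)^{3} \left(1 + 2 \left(-12\right)^{3}\right) + \frac{33}{578} = - 1728 \left(1 + 2 \left(-1728\right)\right) + \frac{33}{578} = - 1728 \left(1 - 3456\right) + \frac{33}{578} = \left(-1728\right) \left(-3455\right) + \frac{33}{578} = 5970240 + \frac{33}{578} = \frac{3450798753}{578}$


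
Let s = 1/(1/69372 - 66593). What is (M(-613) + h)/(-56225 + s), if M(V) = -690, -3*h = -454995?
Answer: -63405239691375/23612913413477 ≈ -2.6852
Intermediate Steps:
h = 151665 (h = -⅓*(-454995) = 151665)
s = -69372/4619689595 (s = 1/(1/69372 - 66593) = 1/(-4619689595/69372) = -69372/4619689595 ≈ -1.5017e-5)
(M(-613) + h)/(-56225 + s) = (-690 + 151665)/(-56225 - 69372/4619689595) = 150975/(-259742047548247/4619689595) = 150975*(-4619689595/259742047548247) = -63405239691375/23612913413477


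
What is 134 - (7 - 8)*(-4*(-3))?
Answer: 146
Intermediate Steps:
134 - (7 - 8)*(-4*(-3)) = 134 - (-1)*12 = 134 - 1*(-12) = 134 + 12 = 146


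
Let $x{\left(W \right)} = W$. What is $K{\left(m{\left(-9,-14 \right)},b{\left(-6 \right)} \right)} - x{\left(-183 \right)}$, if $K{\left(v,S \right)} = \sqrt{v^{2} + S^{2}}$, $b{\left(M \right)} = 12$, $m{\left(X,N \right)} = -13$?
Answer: $183 + \sqrt{313} \approx 200.69$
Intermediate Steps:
$K{\left(v,S \right)} = \sqrt{S^{2} + v^{2}}$
$K{\left(m{\left(-9,-14 \right)},b{\left(-6 \right)} \right)} - x{\left(-183 \right)} = \sqrt{12^{2} + \left(-13\right)^{2}} - -183 = \sqrt{144 + 169} + 183 = \sqrt{313} + 183 = 183 + \sqrt{313}$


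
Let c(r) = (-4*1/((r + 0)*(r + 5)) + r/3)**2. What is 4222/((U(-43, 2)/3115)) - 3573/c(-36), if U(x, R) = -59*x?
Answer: 146799337934989/28454487137 ≈ 5159.1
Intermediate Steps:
c(r) = (r/3 - 4/(r*(5 + r)))**2 (c(r) = (-4*1/(r*(5 + r)) + r*(1/3))**2 = (-4/(r*(5 + r)) + r/3)**2 = (r/3 - 4/(r*(5 + r)))**2)
4222/((U(-43, 2)/3115)) - 3573/c(-36) = 4222/((-59*(-43)/3115)) - 3573*11664*(5 - 36)**2/(-12 + (-36)**3 + 5*(-36)**2)**2 = 4222/((2537*(1/3115))) - 3573*11209104/(-12 - 46656 + 5*1296)**2 = 4222/(2537/3115) - 3573*11209104/(-12 - 46656 + 6480)**2 = 4222*(3115/2537) - 3573/((1/9)*(1/1296)*(1/961)*(-40188)**2) = 13151530/2537 - 3573/((1/9)*(1/1296)*(1/961)*1615075344) = 13151530/2537 - 3573/11215801/77841 = 13151530/2537 - 3573*77841/11215801 = 13151530/2537 - 278125893/11215801 = 146799337934989/28454487137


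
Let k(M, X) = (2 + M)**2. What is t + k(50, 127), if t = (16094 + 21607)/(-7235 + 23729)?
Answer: 14879159/5498 ≈ 2706.3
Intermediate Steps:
t = 12567/5498 (t = 37701/16494 = 37701*(1/16494) = 12567/5498 ≈ 2.2857)
t + k(50, 127) = 12567/5498 + (2 + 50)**2 = 12567/5498 + 52**2 = 12567/5498 + 2704 = 14879159/5498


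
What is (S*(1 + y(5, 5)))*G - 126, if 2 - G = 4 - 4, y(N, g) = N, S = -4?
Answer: -174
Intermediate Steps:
G = 2 (G = 2 - (4 - 4) = 2 - 1*0 = 2 + 0 = 2)
(S*(1 + y(5, 5)))*G - 126 = -4*(1 + 5)*2 - 126 = -4*6*2 - 126 = -24*2 - 126 = -48 - 126 = -174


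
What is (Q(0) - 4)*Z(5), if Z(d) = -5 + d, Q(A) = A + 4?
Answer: 0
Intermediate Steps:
Q(A) = 4 + A
(Q(0) - 4)*Z(5) = ((4 + 0) - 4)*(-5 + 5) = (4 - 4)*0 = 0*0 = 0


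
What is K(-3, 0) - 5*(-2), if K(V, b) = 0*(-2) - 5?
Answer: 5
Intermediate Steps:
K(V, b) = -5 (K(V, b) = 0 - 5 = -5)
K(-3, 0) - 5*(-2) = -5 - 5*(-2) = -5 + 10 = 5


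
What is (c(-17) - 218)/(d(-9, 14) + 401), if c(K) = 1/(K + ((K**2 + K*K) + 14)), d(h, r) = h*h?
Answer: -125349/277150 ≈ -0.45228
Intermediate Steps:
d(h, r) = h**2
c(K) = 1/(14 + K + 2*K**2) (c(K) = 1/(K + ((K**2 + K**2) + 14)) = 1/(K + (2*K**2 + 14)) = 1/(K + (14 + 2*K**2)) = 1/(14 + K + 2*K**2))
(c(-17) - 218)/(d(-9, 14) + 401) = (1/(14 - 17 + 2*(-17)**2) - 218)/((-9)**2 + 401) = (1/(14 - 17 + 2*289) - 218)/(81 + 401) = (1/(14 - 17 + 578) - 218)/482 = (1/575 - 218)*(1/482) = -125349/575*1/482 = -125349/277150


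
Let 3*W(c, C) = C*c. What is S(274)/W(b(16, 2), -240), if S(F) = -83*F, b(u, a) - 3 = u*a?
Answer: 11371/1400 ≈ 8.1221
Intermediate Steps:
b(u, a) = 3 + a*u (b(u, a) = 3 + u*a = 3 + a*u)
W(c, C) = C*c/3 (W(c, C) = (C*c)/3 = C*c/3)
S(274)/W(b(16, 2), -240) = (-83*274)/(((⅓)*(-240)*(3 + 2*16))) = -22742*(-1/(80*(3 + 32))) = -22742/((⅓)*(-240)*35) = -22742/(-2800) = -22742*(-1/2800) = 11371/1400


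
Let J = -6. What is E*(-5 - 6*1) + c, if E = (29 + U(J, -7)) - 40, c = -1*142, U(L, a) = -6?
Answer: 45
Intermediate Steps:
c = -142
E = -17 (E = (29 - 6) - 40 = 23 - 40 = -17)
E*(-5 - 6*1) + c = -17*(-5 - 6*1) - 142 = -17*(-5 - 6) - 142 = -17*(-11) - 142 = 187 - 142 = 45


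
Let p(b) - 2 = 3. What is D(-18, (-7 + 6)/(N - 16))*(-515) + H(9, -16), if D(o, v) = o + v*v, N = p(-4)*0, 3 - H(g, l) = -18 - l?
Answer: 2373885/256 ≈ 9273.0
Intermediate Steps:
p(b) = 5 (p(b) = 2 + 3 = 5)
H(g, l) = 21 + l (H(g, l) = 3 - (-18 - l) = 3 + (18 + l) = 21 + l)
N = 0 (N = 5*0 = 0)
D(o, v) = o + v**2
D(-18, (-7 + 6)/(N - 16))*(-515) + H(9, -16) = (-18 + ((-7 + 6)/(0 - 16))**2)*(-515) + (21 - 16) = (-18 + (-1/(-16))**2)*(-515) + 5 = (-18 + (-1*(-1/16))**2)*(-515) + 5 = (-18 + (1/16)**2)*(-515) + 5 = (-18 + 1/256)*(-515) + 5 = -4607/256*(-515) + 5 = 2372605/256 + 5 = 2373885/256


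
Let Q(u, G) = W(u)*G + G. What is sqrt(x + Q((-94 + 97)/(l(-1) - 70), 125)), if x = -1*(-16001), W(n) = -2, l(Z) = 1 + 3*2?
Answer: 126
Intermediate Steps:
l(Z) = 7 (l(Z) = 1 + 6 = 7)
Q(u, G) = -G (Q(u, G) = -2*G + G = -G)
x = 16001
sqrt(x + Q((-94 + 97)/(l(-1) - 70), 125)) = sqrt(16001 - 1*125) = sqrt(16001 - 125) = sqrt(15876) = 126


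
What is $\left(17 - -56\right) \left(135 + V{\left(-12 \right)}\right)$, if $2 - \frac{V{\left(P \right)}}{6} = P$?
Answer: $15987$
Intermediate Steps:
$V{\left(P \right)} = 12 - 6 P$
$\left(17 - -56\right) \left(135 + V{\left(-12 \right)}\right) = \left(17 - -56\right) \left(135 + \left(12 - -72\right)\right) = \left(17 + 56\right) \left(135 + \left(12 + 72\right)\right) = 73 \left(135 + 84\right) = 73 \cdot 219 = 15987$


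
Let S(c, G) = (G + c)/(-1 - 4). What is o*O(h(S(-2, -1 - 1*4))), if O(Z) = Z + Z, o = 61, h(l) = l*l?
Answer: 5978/25 ≈ 239.12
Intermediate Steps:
S(c, G) = -G/5 - c/5 (S(c, G) = (G + c)/(-5) = (G + c)*(-⅕) = -G/5 - c/5)
h(l) = l²
O(Z) = 2*Z
o*O(h(S(-2, -1 - 1*4))) = 61*(2*(-(-1 - 1*4)/5 - ⅕*(-2))²) = 61*(2*(-(-1 - 4)/5 + ⅖)²) = 61*(2*(-⅕*(-5) + ⅖)²) = 61*(2*(1 + ⅖)²) = 61*(2*(7/5)²) = 61*(2*(49/25)) = 61*(98/25) = 5978/25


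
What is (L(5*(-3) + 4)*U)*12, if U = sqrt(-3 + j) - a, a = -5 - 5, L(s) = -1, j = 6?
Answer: -120 - 12*sqrt(3) ≈ -140.78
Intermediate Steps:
a = -10
U = 10 + sqrt(3) (U = sqrt(-3 + 6) - 1*(-10) = sqrt(3) + 10 = 10 + sqrt(3) ≈ 11.732)
(L(5*(-3) + 4)*U)*12 = -(10 + sqrt(3))*12 = (-10 - sqrt(3))*12 = -120 - 12*sqrt(3)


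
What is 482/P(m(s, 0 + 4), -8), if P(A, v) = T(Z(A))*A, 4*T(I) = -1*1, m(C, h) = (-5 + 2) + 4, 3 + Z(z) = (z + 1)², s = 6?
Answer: -1928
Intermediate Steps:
Z(z) = -3 + (1 + z)² (Z(z) = -3 + (z + 1)² = -3 + (1 + z)²)
m(C, h) = 1 (m(C, h) = -3 + 4 = 1)
T(I) = -¼ (T(I) = (-1*1)/4 = (¼)*(-1) = -¼)
P(A, v) = -A/4
482/P(m(s, 0 + 4), -8) = 482/((-¼*1)) = 482/(-¼) = 482*(-4) = -1928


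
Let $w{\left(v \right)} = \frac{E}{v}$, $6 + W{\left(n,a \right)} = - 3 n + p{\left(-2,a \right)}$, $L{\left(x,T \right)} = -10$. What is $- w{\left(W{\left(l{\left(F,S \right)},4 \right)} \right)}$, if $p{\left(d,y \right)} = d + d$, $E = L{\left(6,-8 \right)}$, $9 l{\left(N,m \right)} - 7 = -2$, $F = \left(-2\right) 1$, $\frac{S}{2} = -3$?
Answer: $- \frac{6}{7} \approx -0.85714$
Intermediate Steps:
$S = -6$ ($S = 2 \left(-3\right) = -6$)
$F = -2$
$l{\left(N,m \right)} = \frac{5}{9}$ ($l{\left(N,m \right)} = \frac{7}{9} + \frac{1}{9} \left(-2\right) = \frac{7}{9} - \frac{2}{9} = \frac{5}{9}$)
$E = -10$
$p{\left(d,y \right)} = 2 d$
$W{\left(n,a \right)} = -10 - 3 n$ ($W{\left(n,a \right)} = -6 - \left(4 + 3 n\right) = -10 - 3 n$)
$w{\left(v \right)} = - \frac{10}{v}$
$- w{\left(W{\left(l{\left(F,S \right)},4 \right)} \right)} = - \frac{-10}{-10 - \frac{5}{3}} = - \frac{-10}{- \frac{35}{3}} = - \frac{\left(-10\right) \left(-3\right)}{35} = \left(-1\right) \frac{6}{7} = - \frac{6}{7}$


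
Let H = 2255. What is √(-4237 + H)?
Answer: I*√1982 ≈ 44.52*I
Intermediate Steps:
√(-4237 + H) = √(-4237 + 2255) = √(-1982) = I*√1982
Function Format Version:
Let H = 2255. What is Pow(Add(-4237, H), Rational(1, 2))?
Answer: Mul(I, Pow(1982, Rational(1, 2))) ≈ Mul(44.520, I)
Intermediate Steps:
Pow(Add(-4237, H), Rational(1, 2)) = Pow(Add(-4237, 2255), Rational(1, 2)) = Pow(-1982, Rational(1, 2)) = Mul(I, Pow(1982, Rational(1, 2)))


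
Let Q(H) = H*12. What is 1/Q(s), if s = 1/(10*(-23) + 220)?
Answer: -⅚ ≈ -0.83333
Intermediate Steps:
s = -⅒ (s = 1/(-230 + 220) = 1/(-10) = -⅒ ≈ -0.10000)
Q(H) = 12*H
1/Q(s) = 1/(12*(-⅒)) = 1/(-6/5) = -⅚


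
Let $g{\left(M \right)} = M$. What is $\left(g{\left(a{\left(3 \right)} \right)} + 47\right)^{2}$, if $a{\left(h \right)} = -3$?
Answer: $1936$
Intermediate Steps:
$\left(g{\left(a{\left(3 \right)} \right)} + 47\right)^{2} = \left(-3 + 47\right)^{2} = 44^{2} = 1936$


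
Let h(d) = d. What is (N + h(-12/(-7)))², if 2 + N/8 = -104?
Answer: 35093776/49 ≈ 7.1620e+5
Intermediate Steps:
N = -848 (N = -16 + 8*(-104) = -16 - 832 = -848)
(N + h(-12/(-7)))² = (-848 - 12/(-7))² = (-848 - 12*(-⅐))² = (-848 + 12/7)² = (-5924/7)² = 35093776/49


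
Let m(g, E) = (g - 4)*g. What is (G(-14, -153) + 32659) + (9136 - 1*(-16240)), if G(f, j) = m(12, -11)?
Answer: 58131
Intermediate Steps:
m(g, E) = g*(-4 + g) (m(g, E) = (-4 + g)*g = g*(-4 + g))
G(f, j) = 96 (G(f, j) = 12*(-4 + 12) = 12*8 = 96)
(G(-14, -153) + 32659) + (9136 - 1*(-16240)) = (96 + 32659) + (9136 - 1*(-16240)) = 32755 + (9136 + 16240) = 32755 + 25376 = 58131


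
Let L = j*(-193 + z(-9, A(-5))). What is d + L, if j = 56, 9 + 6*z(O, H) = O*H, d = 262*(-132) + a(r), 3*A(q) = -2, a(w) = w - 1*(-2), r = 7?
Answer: -45411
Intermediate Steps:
a(w) = 2 + w (a(w) = w + 2 = 2 + w)
A(q) = -⅔ (A(q) = (⅓)*(-2) = -⅔)
d = -34575 (d = 262*(-132) + (2 + 7) = -34584 + 9 = -34575)
z(O, H) = -3/2 + H*O/6 (z(O, H) = -3/2 + (O*H)/6 = -3/2 + (H*O)/6 = -3/2 + H*O/6)
L = -10836 (L = 56*(-193 + (-3/2 + (⅙)*(-⅔)*(-9))) = 56*(-193 + (-3/2 + 1)) = 56*(-193 - ½) = 56*(-387/2) = -10836)
d + L = -34575 - 10836 = -45411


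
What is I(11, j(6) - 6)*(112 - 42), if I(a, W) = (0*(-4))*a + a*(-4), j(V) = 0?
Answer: -3080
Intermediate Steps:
I(a, W) = -4*a (I(a, W) = 0*a - 4*a = 0 - 4*a = -4*a)
I(11, j(6) - 6)*(112 - 42) = (-4*11)*(112 - 42) = -44*70 = -3080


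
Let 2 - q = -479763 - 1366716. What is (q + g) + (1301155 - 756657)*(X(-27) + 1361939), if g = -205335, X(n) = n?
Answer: 741560001322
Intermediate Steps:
q = 1846481 (q = 2 - (-479763 - 1366716) = 2 - 1*(-1846479) = 2 + 1846479 = 1846481)
(q + g) + (1301155 - 756657)*(X(-27) + 1361939) = (1846481 - 205335) + (1301155 - 756657)*(-27 + 1361939) = 1641146 + 544498*1361912 = 1641146 + 741558360176 = 741560001322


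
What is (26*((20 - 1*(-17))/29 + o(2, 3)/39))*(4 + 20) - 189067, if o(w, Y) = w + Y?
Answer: -5457535/29 ≈ -1.8819e+5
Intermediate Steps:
o(w, Y) = Y + w
(26*((20 - 1*(-17))/29 + o(2, 3)/39))*(4 + 20) - 189067 = (26*((20 - 1*(-17))/29 + (3 + 2)/39))*(4 + 20) - 189067 = (26*((20 + 17)*(1/29) + 5*(1/39)))*24 - 189067 = (26*(37*(1/29) + 5/39))*24 - 189067 = (26*(37/29 + 5/39))*24 - 189067 = (26*(1588/1131))*24 - 189067 = (3176/87)*24 - 189067 = 25408/29 - 189067 = -5457535/29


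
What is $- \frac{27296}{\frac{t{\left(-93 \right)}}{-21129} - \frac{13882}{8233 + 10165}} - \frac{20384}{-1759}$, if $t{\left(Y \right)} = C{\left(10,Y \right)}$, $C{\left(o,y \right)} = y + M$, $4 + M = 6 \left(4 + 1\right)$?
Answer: $\frac{1166898112628756}{32110557313} \approx 36340.0$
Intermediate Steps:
$M = 26$ ($M = -4 + 6 \left(4 + 1\right) = -4 + 6 \cdot 5 = -4 + 30 = 26$)
$C{\left(o,y \right)} = 26 + y$ ($C{\left(o,y \right)} = y + 26 = 26 + y$)
$t{\left(Y \right)} = 26 + Y$
$- \frac{27296}{\frac{t{\left(-93 \right)}}{-21129} - \frac{13882}{8233 + 10165}} - \frac{20384}{-1759} = - \frac{27296}{\frac{26 - 93}{-21129} - \frac{13882}{8233 + 10165}} - \frac{20384}{-1759} = - \frac{27296}{\left(-67\right) \left(- \frac{1}{21129}\right) - \frac{13882}{18398}} - - \frac{20384}{1759} = - \frac{27296}{\frac{67}{21129} - \frac{6941}{9199}} + \frac{20384}{1759} = - \frac{27296}{- \frac{146040056}{194365671}} + \frac{20384}{1759} = \left(-27296\right) \left(- \frac{194365671}{146040056}\right) + \frac{20384}{1759} = \frac{663175669452}{18255007} + \frac{20384}{1759} = \frac{1166898112628756}{32110557313}$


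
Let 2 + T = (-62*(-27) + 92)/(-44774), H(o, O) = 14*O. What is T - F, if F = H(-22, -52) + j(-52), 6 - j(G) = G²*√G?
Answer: 16117757/22387 + 5408*I*√13 ≈ 719.96 + 19499.0*I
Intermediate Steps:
T = -45657/22387 (T = -2 + (-62*(-27) + 92)/(-44774) = -2 + (1674 + 92)*(-1/44774) = -2 + 1766*(-1/44774) = -2 - 883/22387 = -45657/22387 ≈ -2.0394)
j(G) = 6 - G^(5/2) (j(G) = 6 - G²*√G = 6 - G^(5/2))
F = -722 - 5408*I*√13 (F = 14*(-52) + (6 - (-52)^(5/2)) = -728 + (6 - 5408*I*√13) = -722 - 5408*I*√13 ≈ -722.0 - 19499.0*I)
T - F = -45657/22387 - (-722 - 5408*I*√13) = -45657/22387 + (722 + 5408*I*√13) = 16117757/22387 + 5408*I*√13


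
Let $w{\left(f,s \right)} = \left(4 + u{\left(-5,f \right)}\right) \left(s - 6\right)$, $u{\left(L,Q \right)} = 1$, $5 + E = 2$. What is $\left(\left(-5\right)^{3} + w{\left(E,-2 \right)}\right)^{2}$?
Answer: $27225$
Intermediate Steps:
$E = -3$ ($E = -5 + 2 = -3$)
$w{\left(f,s \right)} = -30 + 5 s$ ($w{\left(f,s \right)} = \left(4 + 1\right) \left(s - 6\right) = 5 \left(-6 + s\right) = -30 + 5 s$)
$\left(\left(-5\right)^{3} + w{\left(E,-2 \right)}\right)^{2} = \left(\left(-5\right)^{3} + \left(-30 + 5 \left(-2\right)\right)\right)^{2} = \left(-125 - 40\right)^{2} = \left(-165\right)^{2} = 27225$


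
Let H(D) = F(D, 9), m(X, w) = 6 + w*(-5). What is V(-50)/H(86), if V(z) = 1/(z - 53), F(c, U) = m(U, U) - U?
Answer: 1/4944 ≈ 0.00020227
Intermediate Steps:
m(X, w) = 6 - 5*w
F(c, U) = 6 - 6*U (F(c, U) = (6 - 5*U) - U = 6 - 6*U)
H(D) = -48 (H(D) = 6 - 6*9 = 6 - 54 = -48)
V(z) = 1/(-53 + z)
V(-50)/H(86) = 1/(-53 - 50*(-48)) = -1/48/(-103) = -1/103*(-1/48) = 1/4944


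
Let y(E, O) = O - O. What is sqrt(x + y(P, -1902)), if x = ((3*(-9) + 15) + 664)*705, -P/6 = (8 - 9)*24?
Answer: 2*sqrt(114915) ≈ 677.98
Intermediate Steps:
P = 144 (P = -6*(8 - 9)*24 = -(-6)*24 = -6*(-24) = 144)
y(E, O) = 0
x = 459660 (x = ((-27 + 15) + 664)*705 = (-12 + 664)*705 = 652*705 = 459660)
sqrt(x + y(P, -1902)) = sqrt(459660 + 0) = sqrt(459660) = 2*sqrt(114915)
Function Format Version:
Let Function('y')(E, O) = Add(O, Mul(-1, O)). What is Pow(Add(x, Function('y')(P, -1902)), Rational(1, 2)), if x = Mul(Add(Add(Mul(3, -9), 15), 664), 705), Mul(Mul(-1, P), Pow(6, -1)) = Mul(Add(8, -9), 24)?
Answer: Mul(2, Pow(114915, Rational(1, 2))) ≈ 677.98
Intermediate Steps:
P = 144 (P = Mul(-6, Mul(Add(8, -9), 24)) = Mul(-6, Mul(-1, 24)) = Mul(-6, -24) = 144)
Function('y')(E, O) = 0
x = 459660 (x = Mul(Add(Add(-27, 15), 664), 705) = Mul(Add(-12, 664), 705) = Mul(652, 705) = 459660)
Pow(Add(x, Function('y')(P, -1902)), Rational(1, 2)) = Pow(Add(459660, 0), Rational(1, 2)) = Pow(459660, Rational(1, 2)) = Mul(2, Pow(114915, Rational(1, 2)))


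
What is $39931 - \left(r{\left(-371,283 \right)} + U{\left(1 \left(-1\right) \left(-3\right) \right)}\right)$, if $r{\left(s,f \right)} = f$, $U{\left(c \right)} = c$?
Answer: $39645$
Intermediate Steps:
$39931 - \left(r{\left(-371,283 \right)} + U{\left(1 \left(-1\right) \left(-3\right) \right)}\right) = 39931 - \left(283 + 1 \left(-1\right) \left(-3\right)\right) = 39931 - \left(283 - -3\right) = 39931 - \left(283 + 3\right) = 39931 - 286 = 39645$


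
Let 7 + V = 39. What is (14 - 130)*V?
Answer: -3712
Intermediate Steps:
V = 32 (V = -7 + 39 = 32)
(14 - 130)*V = (14 - 130)*32 = -116*32 = -3712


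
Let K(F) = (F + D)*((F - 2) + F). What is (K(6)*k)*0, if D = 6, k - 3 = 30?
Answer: 0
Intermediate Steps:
k = 33 (k = 3 + 30 = 33)
K(F) = (-2 + 2*F)*(6 + F) (K(F) = (F + 6)*((F - 2) + F) = (6 + F)*((-2 + F) + F) = (6 + F)*(-2 + 2*F) = (-2 + 2*F)*(6 + F))
(K(6)*k)*0 = ((-12 + 2*6**2 + 10*6)*33)*0 = ((-12 + 2*36 + 60)*33)*0 = ((-12 + 72 + 60)*33)*0 = (120*33)*0 = 3960*0 = 0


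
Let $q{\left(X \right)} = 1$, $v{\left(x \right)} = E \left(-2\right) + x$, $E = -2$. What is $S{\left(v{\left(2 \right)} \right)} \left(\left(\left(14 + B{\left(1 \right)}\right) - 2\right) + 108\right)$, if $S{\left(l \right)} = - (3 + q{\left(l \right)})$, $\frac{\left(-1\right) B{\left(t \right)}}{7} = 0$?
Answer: $-480$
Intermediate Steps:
$v{\left(x \right)} = 4 + x$ ($v{\left(x \right)} = \left(-2\right) \left(-2\right) + x = 4 + x$)
$B{\left(t \right)} = 0$ ($B{\left(t \right)} = \left(-7\right) 0 = 0$)
$S{\left(l \right)} = -4$ ($S{\left(l \right)} = - (3 + 1) = \left(-1\right) 4 = -4$)
$S{\left(v{\left(2 \right)} \right)} \left(\left(\left(14 + B{\left(1 \right)}\right) - 2\right) + 108\right) = - 4 \left(\left(\left(14 + 0\right) - 2\right) + 108\right) = - 4 \left(\left(14 - 2\right) + 108\right) = - 4 \left(12 + 108\right) = \left(-4\right) 120 = -480$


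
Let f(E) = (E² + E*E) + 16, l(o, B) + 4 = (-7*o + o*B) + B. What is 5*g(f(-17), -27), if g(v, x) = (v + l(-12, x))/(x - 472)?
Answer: -4855/499 ≈ -9.7295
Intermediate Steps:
l(o, B) = -4 + B - 7*o + B*o (l(o, B) = -4 + ((-7*o + o*B) + B) = -4 + ((-7*o + B*o) + B) = -4 + (B - 7*o + B*o) = -4 + B - 7*o + B*o)
f(E) = 16 + 2*E² (f(E) = (E² + E²) + 16 = 2*E² + 16 = 16 + 2*E²)
g(v, x) = (80 + v - 11*x)/(-472 + x) (g(v, x) = (v + (-4 + x - 7*(-12) + x*(-12)))/(x - 472) = (v + (-4 + x + 84 - 12*x))/(-472 + x) = (v + (80 - 11*x))/(-472 + x) = (80 + v - 11*x)/(-472 + x))
5*g(f(-17), -27) = 5*((80 + (16 + 2*(-17)²) - 11*(-27))/(-472 - 27)) = 5*((80 + (16 + 2*289) + 297)/(-499)) = 5*(-(80 + (16 + 578) + 297)/499) = 5*(-(80 + 594 + 297)/499) = 5*(-1/499*971) = 5*(-971/499) = -4855/499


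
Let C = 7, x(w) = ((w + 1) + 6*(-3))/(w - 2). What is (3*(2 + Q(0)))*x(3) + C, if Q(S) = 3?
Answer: -203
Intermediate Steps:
x(w) = (-17 + w)/(-2 + w) (x(w) = ((1 + w) - 18)/(-2 + w) = (-17 + w)/(-2 + w))
(3*(2 + Q(0)))*x(3) + C = (3*(2 + 3))*((-17 + 3)/(-2 + 3)) + 7 = (3*5)*(-14/1) + 7 = 15*(1*(-14)) + 7 = 15*(-14) + 7 = -210 + 7 = -203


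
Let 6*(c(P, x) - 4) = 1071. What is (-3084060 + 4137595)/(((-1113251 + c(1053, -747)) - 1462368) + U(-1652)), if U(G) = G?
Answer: -301010/736311 ≈ -0.40881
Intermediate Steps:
c(P, x) = 365/2 (c(P, x) = 4 + (⅙)*1071 = 4 + 357/2 = 365/2)
(-3084060 + 4137595)/(((-1113251 + c(1053, -747)) - 1462368) + U(-1652)) = (-3084060 + 4137595)/(((-1113251 + 365/2) - 1462368) - 1652) = 1053535/((-2226137/2 - 1462368) - 1652) = 1053535/(-5150873/2 - 1652) = 1053535/(-5154177/2) = 1053535*(-2/5154177) = -301010/736311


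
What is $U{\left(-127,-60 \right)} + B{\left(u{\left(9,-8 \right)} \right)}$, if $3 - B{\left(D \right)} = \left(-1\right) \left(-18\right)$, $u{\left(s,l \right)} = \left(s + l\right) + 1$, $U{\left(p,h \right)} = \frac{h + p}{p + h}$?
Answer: $-14$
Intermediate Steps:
$U{\left(p,h \right)} = 1$ ($U{\left(p,h \right)} = \frac{h + p}{h + p} = 1$)
$u{\left(s,l \right)} = 1 + l + s$ ($u{\left(s,l \right)} = \left(l + s\right) + 1 = 1 + l + s$)
$B{\left(D \right)} = -15$ ($B{\left(D \right)} = 3 - \left(-1\right) \left(-18\right) = 3 - 18 = -15$)
$U{\left(-127,-60 \right)} + B{\left(u{\left(9,-8 \right)} \right)} = 1 - 15 = -14$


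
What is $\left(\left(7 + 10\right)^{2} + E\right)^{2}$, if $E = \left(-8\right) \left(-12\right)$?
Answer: $148225$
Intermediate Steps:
$E = 96$
$\left(\left(7 + 10\right)^{2} + E\right)^{2} = \left(\left(7 + 10\right)^{2} + 96\right)^{2} = \left(17^{2} + 96\right)^{2} = \left(289 + 96\right)^{2} = 385^{2} = 148225$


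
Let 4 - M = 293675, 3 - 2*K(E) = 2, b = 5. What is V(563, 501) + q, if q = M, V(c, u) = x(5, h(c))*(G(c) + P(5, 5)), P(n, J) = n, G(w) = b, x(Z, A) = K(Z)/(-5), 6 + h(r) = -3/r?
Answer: -293672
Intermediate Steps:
K(E) = 1/2 (K(E) = 3/2 - 1/2*2 = 3/2 - 1 = 1/2)
h(r) = -6 - 3/r
x(Z, A) = -1/10 (x(Z, A) = (1/2)/(-5) = (1/2)*(-1/5) = -1/10)
G(w) = 5
M = -293671 (M = 4 - 1*293675 = 4 - 293675 = -293671)
V(c, u) = -1 (V(c, u) = -(5 + 5)/10 = -1/10*10 = -1)
q = -293671
V(563, 501) + q = -1 - 293671 = -293672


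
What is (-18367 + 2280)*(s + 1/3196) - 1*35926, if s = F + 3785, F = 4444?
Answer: -423201069491/3196 ≈ -1.3242e+8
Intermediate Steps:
s = 8229 (s = 4444 + 3785 = 8229)
(-18367 + 2280)*(s + 1/3196) - 1*35926 = (-18367 + 2280)*(8229 + 1/3196) - 1*35926 = -16087*(8229 + 1/3196) - 35926 = -16087*26299885/3196 - 35926 = -423086249995/3196 - 35926 = -423201069491/3196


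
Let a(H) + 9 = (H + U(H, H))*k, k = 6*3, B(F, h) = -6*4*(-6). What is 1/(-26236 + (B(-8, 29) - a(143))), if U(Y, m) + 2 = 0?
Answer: -1/28621 ≈ -3.4939e-5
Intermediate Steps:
B(F, h) = 144 (B(F, h) = -24*(-6) = 144)
U(Y, m) = -2 (U(Y, m) = -2 + 0 = -2)
k = 18
a(H) = -45 + 18*H (a(H) = -9 + (H - 2)*18 = -9 + (-2 + H)*18 = -9 + (-36 + 18*H) = -45 + 18*H)
1/(-26236 + (B(-8, 29) - a(143))) = 1/(-26236 + (144 - (-45 + 18*143))) = 1/(-26236 + (144 - (-45 + 2574))) = 1/(-26236 + (144 - 1*2529)) = 1/(-26236 + (144 - 2529)) = 1/(-26236 - 2385) = 1/(-28621) = -1/28621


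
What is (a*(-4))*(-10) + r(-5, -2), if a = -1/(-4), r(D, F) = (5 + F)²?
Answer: 19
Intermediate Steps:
a = ¼ (a = -1*(-¼) = ¼ ≈ 0.25000)
(a*(-4))*(-10) + r(-5, -2) = ((¼)*(-4))*(-10) + (5 - 2)² = -1*(-10) + 3² = 10 + 9 = 19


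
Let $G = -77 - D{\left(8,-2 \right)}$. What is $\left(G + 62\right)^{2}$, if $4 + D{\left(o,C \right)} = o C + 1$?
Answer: $16$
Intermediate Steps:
$D{\left(o,C \right)} = -3 + C o$ ($D{\left(o,C \right)} = -4 + \left(o C + 1\right) = -4 + \left(C o + 1\right) = -4 + \left(1 + C o\right) = -3 + C o$)
$G = -58$ ($G = -77 - \left(-3 - 16\right) = -77 - -19 = -77 + 19 = -58$)
$\left(G + 62\right)^{2} = \left(-58 + 62\right)^{2} = 4^{2} = 16$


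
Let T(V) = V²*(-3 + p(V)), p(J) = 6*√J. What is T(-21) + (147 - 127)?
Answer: -1303 + 2646*I*√21 ≈ -1303.0 + 12126.0*I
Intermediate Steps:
T(V) = V²*(-3 + 6*√V)
T(-21) + (147 - 127) = (-3*(-21)² + 6*(-21)^(5/2)) + (147 - 127) = (-3*441 + 6*(441*I*√21)) + 20 = (-1323 + 2646*I*√21) + 20 = -1303 + 2646*I*√21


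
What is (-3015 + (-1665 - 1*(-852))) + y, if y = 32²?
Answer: -2804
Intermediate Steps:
y = 1024
(-3015 + (-1665 - 1*(-852))) + y = (-3015 + (-1665 - 1*(-852))) + 1024 = (-3015 + (-1665 + 852)) + 1024 = (-3015 - 813) + 1024 = -3828 + 1024 = -2804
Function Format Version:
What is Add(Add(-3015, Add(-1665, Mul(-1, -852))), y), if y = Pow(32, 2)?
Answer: -2804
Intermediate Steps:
y = 1024
Add(Add(-3015, Add(-1665, Mul(-1, -852))), y) = Add(Add(-3015, Add(-1665, Mul(-1, -852))), 1024) = Add(Add(-3015, Add(-1665, 852)), 1024) = Add(Add(-3015, -813), 1024) = Add(-3828, 1024) = -2804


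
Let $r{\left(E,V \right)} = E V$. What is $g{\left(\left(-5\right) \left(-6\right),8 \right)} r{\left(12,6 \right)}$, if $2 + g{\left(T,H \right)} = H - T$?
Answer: $-1728$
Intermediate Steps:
$g{\left(T,H \right)} = -2 + H - T$ ($g{\left(T,H \right)} = -2 + \left(H - T\right) = -2 + H - T$)
$g{\left(\left(-5\right) \left(-6\right),8 \right)} r{\left(12,6 \right)} = \left(-2 + 8 - \left(-5\right) \left(-6\right)\right) 12 \cdot 6 = \left(-2 + 8 - 30\right) 72 = \left(-24\right) 72 = -1728$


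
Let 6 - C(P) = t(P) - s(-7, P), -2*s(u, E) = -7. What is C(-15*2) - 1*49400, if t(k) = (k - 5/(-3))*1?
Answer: -296173/6 ≈ -49362.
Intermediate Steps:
s(u, E) = 7/2 (s(u, E) = -½*(-7) = 7/2)
t(k) = 5/3 + k (t(k) = (k - 5*(-⅓))*1 = (k + 5/3)*1 = (5/3 + k)*1 = 5/3 + k)
C(P) = 47/6 - P (C(P) = 6 - ((5/3 + P) - 1*7/2) = 6 - ((5/3 + P) - 7/2) = 6 - (-11/6 + P) = 6 + (11/6 - P) = 47/6 - P)
C(-15*2) - 1*49400 = (47/6 - (-15)*2) - 1*49400 = (47/6 - 1*(-30)) - 49400 = (47/6 + 30) - 49400 = 227/6 - 49400 = -296173/6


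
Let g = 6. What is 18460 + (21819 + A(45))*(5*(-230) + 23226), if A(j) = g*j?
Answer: 487655224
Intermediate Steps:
A(j) = 6*j
18460 + (21819 + A(45))*(5*(-230) + 23226) = 18460 + (21819 + 6*45)*(5*(-230) + 23226) = 18460 + (21819 + 270)*(-1150 + 23226) = 18460 + 22089*22076 = 18460 + 487636764 = 487655224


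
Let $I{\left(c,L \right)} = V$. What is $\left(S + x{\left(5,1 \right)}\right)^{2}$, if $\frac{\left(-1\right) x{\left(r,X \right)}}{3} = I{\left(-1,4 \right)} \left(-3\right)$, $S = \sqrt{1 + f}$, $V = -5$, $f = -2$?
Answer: $\left(45 - i\right)^{2} \approx 2024.0 - 90.0 i$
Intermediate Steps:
$I{\left(c,L \right)} = -5$
$S = i$ ($S = \sqrt{1 - 2} = \sqrt{-1} = i \approx 1.0 i$)
$x{\left(r,X \right)} = -45$ ($x{\left(r,X \right)} = - 3 \left(\left(-5\right) \left(-3\right)\right) = \left(-3\right) 15 = -45$)
$\left(S + x{\left(5,1 \right)}\right)^{2} = \left(i - 45\right)^{2} = \left(-45 + i\right)^{2}$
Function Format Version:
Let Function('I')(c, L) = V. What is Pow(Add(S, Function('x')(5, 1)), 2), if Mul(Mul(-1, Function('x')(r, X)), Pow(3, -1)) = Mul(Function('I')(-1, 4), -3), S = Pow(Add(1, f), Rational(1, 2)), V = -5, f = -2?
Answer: Pow(Add(45, Mul(-1, I)), 2) ≈ Add(2024.0, Mul(-90.000, I))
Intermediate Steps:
Function('I')(c, L) = -5
S = I (S = Pow(Add(1, -2), Rational(1, 2)) = Pow(-1, Rational(1, 2)) = I ≈ Mul(1.0000, I))
Function('x')(r, X) = -45 (Function('x')(r, X) = Mul(-3, Mul(-5, -3)) = Mul(-3, 15) = -45)
Pow(Add(S, Function('x')(5, 1)), 2) = Pow(Add(I, -45), 2) = Pow(Add(-45, I), 2)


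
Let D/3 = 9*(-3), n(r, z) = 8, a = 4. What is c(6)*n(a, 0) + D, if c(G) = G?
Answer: -33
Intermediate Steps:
D = -81 (D = 3*(9*(-3)) = 3*(-27) = -81)
c(6)*n(a, 0) + D = 6*8 - 81 = 48 - 81 = -33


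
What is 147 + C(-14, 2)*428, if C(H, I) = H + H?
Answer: -11837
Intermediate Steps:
C(H, I) = 2*H
147 + C(-14, 2)*428 = 147 + (2*(-14))*428 = 147 - 28*428 = 147 - 11984 = -11837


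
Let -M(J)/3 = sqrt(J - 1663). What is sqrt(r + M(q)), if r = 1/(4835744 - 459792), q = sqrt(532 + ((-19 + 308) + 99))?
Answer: sqrt(273497 - 3590429232432*I*sqrt(1663 - 2*sqrt(230)))/1093988 ≈ 7.7852 - 7.7852*I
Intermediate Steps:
q = 2*sqrt(230) (q = sqrt(532 + (289 + 99)) = sqrt(532 + 388) = sqrt(920) = 2*sqrt(230) ≈ 30.332)
M(J) = -3*sqrt(-1663 + J) (M(J) = -3*sqrt(J - 1663) = -3*sqrt(-1663 + J))
r = 1/4375952 ≈ 2.2852e-7
sqrt(r + M(q)) = sqrt(1/4375952 - 3*sqrt(-1663 + 2*sqrt(230)))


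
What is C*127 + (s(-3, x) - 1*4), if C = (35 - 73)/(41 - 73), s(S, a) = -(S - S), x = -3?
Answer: 2349/16 ≈ 146.81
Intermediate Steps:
s(S, a) = 0 (s(S, a) = -1*0 = 0)
C = 19/16 (C = -38/(-32) = -38*(-1/32) = 19/16 ≈ 1.1875)
C*127 + (s(-3, x) - 1*4) = (19/16)*127 + (0 - 1*4) = 2413/16 + (0 - 4) = 2413/16 - 4 = 2349/16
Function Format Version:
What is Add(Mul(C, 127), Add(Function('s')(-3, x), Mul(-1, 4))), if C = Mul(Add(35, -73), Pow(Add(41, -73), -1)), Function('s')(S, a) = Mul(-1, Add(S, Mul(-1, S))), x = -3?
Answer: Rational(2349, 16) ≈ 146.81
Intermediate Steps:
Function('s')(S, a) = 0 (Function('s')(S, a) = Mul(-1, 0) = 0)
C = Rational(19, 16) (C = Mul(-38, Pow(-32, -1)) = Mul(-38, Rational(-1, 32)) = Rational(19, 16) ≈ 1.1875)
Add(Mul(C, 127), Add(Function('s')(-3, x), Mul(-1, 4))) = Add(Mul(Rational(19, 16), 127), Add(0, Mul(-1, 4))) = Add(Rational(2413, 16), Add(0, -4)) = Add(Rational(2413, 16), -4) = Rational(2349, 16)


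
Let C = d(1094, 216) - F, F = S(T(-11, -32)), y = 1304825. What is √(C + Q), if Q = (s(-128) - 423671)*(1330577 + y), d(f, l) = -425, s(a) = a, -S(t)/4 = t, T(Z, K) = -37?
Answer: I*√1116880732771 ≈ 1.0568e+6*I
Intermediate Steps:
S(t) = -4*t
F = 148 (F = -4*(-37) = 148)
C = -573 (C = -425 - 1*148 = -425 - 148 = -573)
Q = -1116880732198 (Q = (-128 - 423671)*(1330577 + 1304825) = -423799*2635402 = -1116880732198)
√(C + Q) = √(-573 - 1116880732198) = √(-1116880732771) = I*√1116880732771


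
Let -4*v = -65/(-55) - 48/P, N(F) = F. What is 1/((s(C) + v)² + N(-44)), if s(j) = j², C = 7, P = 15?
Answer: 48400/116484281 ≈ 0.00041551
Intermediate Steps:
v = 111/220 (v = -(-65/(-55) - 48/15)/4 = -(-65*(-1/55) - 48*1/15)/4 = -(13/11 - 16/5)/4 = -¼*(-111/55) = 111/220 ≈ 0.50455)
1/((s(C) + v)² + N(-44)) = 1/((7² + 111/220)² - 44) = 1/((49 + 111/220)² - 44) = 1/((10891/220)² - 44) = 1/(118613881/48400 - 44) = 1/(116484281/48400) = 48400/116484281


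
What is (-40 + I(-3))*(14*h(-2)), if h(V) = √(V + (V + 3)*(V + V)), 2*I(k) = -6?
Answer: -602*I*√6 ≈ -1474.6*I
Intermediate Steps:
I(k) = -3 (I(k) = (½)*(-6) = -3)
h(V) = √(V + 2*V*(3 + V)) (h(V) = √(V + (3 + V)*(2*V)) = √(V + 2*V*(3 + V)))
(-40 + I(-3))*(14*h(-2)) = (-40 - 3)*(14*√(-2*(7 + 2*(-2)))) = -602*√(-2*(7 - 4)) = -602*√(-2*3) = -602*√(-6) = -602*I*√6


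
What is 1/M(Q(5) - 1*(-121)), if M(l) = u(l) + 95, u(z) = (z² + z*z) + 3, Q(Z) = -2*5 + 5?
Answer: 1/27010 ≈ 3.7023e-5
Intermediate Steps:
Q(Z) = -5 (Q(Z) = -10 + 5 = -5)
u(z) = 3 + 2*z² (u(z) = (z² + z²) + 3 = 2*z² + 3 = 3 + 2*z²)
M(l) = 98 + 2*l² (M(l) = (3 + 2*l²) + 95 = 98 + 2*l²)
1/M(Q(5) - 1*(-121)) = 1/(98 + 2*(-5 - 1*(-121))²) = 1/(98 + 2*(-5 + 121)²) = 1/(98 + 2*116²) = 1/(98 + 2*13456) = 1/(98 + 26912) = 1/27010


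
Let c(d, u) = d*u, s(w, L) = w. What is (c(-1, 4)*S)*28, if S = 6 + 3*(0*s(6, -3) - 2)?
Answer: 0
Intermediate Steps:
S = 0 (S = 6 + 3*(0*6 - 2) = 6 + 3*(0 - 2) = 6 + 3*(-2) = 6 - 6 = 0)
(c(-1, 4)*S)*28 = (-1*4*0)*28 = -4*0*28 = 0*28 = 0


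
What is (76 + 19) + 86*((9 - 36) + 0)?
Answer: -2227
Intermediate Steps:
(76 + 19) + 86*((9 - 36) + 0) = 95 + 86*(-27 + 0) = 95 + 86*(-27) = 95 - 2322 = -2227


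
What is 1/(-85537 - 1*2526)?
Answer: -1/88063 ≈ -1.1355e-5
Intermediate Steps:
1/(-85537 - 1*2526) = 1/(-85537 - 2526) = 1/(-88063) = -1/88063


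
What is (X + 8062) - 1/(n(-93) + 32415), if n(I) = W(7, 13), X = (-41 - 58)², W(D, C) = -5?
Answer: 578939829/32410 ≈ 17863.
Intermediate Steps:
X = 9801 (X = (-99)² = 9801)
n(I) = -5
(X + 8062) - 1/(n(-93) + 32415) = (9801 + 8062) - 1/(-5 + 32415) = 17863 - 1/32410 = 578939829/32410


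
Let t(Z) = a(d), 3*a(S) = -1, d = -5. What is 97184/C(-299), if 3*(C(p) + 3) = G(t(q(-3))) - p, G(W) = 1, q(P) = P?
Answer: 97184/97 ≈ 1001.9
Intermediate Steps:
a(S) = -⅓ (a(S) = (⅓)*(-1) = -⅓)
t(Z) = -⅓
C(p) = -8/3 - p/3 (C(p) = -3 + (1 - p)/3 = -3 + (⅓ - p/3) = -8/3 - p/3)
97184/C(-299) = 97184/(-8/3 - ⅓*(-299)) = 97184/(-8/3 + 299/3) = 97184/97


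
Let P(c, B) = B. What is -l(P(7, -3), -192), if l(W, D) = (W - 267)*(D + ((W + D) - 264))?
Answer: -175770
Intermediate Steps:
l(W, D) = (-267 + W)*(-264 + W + 2*D) (l(W, D) = (-267 + W)*(D + ((D + W) - 264)) = (-267 + W)*(D + (-264 + D + W)) = (-267 + W)*(-264 + W + 2*D))
-l(P(7, -3), -192) = -(70488 + (-3)² - 534*(-192) - 531*(-3) + 2*(-192)*(-3)) = -(70488 + 9 + 102528 + 1593 + 1152) = -1*175770 = -175770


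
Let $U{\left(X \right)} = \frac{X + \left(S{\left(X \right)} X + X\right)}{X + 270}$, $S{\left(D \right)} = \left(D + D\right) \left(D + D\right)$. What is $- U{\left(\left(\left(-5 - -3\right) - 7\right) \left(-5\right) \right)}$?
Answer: $- \frac{8102}{7} \approx -1157.4$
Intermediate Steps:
$S{\left(D \right)} = 4 D^{2}$ ($S{\left(D \right)} = 2 D 2 D = 4 D^{2}$)
$U{\left(X \right)} = \frac{2 X + 4 X^{3}}{270 + X}$ ($U{\left(X \right)} = \frac{X + \left(4 X^{2} X + X\right)}{X + 270} = \frac{X + \left(4 X^{3} + X\right)}{270 + X} = \frac{X + \left(X + 4 X^{3}\right)}{270 + X} = \frac{2 X + 4 X^{3}}{270 + X}$)
$- U{\left(\left(\left(-5 - -3\right) - 7\right) \left(-5\right) \right)} = - \frac{2 \left(\left(-5 - -3\right) - 7\right) \left(-5\right) + 4 \left(\left(\left(-5 - -3\right) - 7\right) \left(-5\right)\right)^{3}}{270 + \left(\left(-5 - -3\right) - 7\right) \left(-5\right)} = - \frac{2 \left(\left(-5 + 3\right) - 7\right) \left(-5\right) + 4 \left(\left(\left(-5 + 3\right) - 7\right) \left(-5\right)\right)^{3}}{270 + \left(\left(-5 + 3\right) - 7\right) \left(-5\right)} = - \frac{2 \left(-2 - 7\right) \left(-5\right) + 4 \left(\left(-2 - 7\right) \left(-5\right)\right)^{3}}{270 + \left(-2 - 7\right) \left(-5\right)} = - \frac{2 \left(\left(-9\right) \left(-5\right)\right) + 4 \left(\left(-9\right) \left(-5\right)\right)^{3}}{270 - -45} = - \frac{2 \cdot 45 + 4 \cdot 45^{3}}{270 + 45} = - \frac{90 + 4 \cdot 91125}{315} = - \frac{90 + 364500}{315} = - \frac{364590}{315} = \left(-1\right) \frac{8102}{7} = - \frac{8102}{7}$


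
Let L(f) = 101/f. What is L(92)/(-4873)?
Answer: -101/448316 ≈ -0.00022529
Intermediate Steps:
L(92)/(-4873) = (101/92)/(-4873) = (101*(1/92))*(-1/4873) = (101/92)*(-1/4873) = -101/448316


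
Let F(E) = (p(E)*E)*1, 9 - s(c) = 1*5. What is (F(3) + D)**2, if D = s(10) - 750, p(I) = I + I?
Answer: 529984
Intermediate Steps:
p(I) = 2*I
s(c) = 4 (s(c) = 9 - 5 = 4)
F(E) = 2*E**2 (F(E) = ((2*E)*E)*1 = (2*E**2)*1 = 2*E**2)
D = -746 (D = 4 - 750 = -746)
(F(3) + D)**2 = (2*3**2 - 746)**2 = (2*9 - 746)**2 = (18 - 746)**2 = (-728)**2 = 529984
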